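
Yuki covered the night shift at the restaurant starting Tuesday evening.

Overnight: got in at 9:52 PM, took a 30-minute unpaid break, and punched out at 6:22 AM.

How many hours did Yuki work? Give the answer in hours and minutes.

8 h 0 min

Overnight: 9:52 PM → midnight = 2 h 8 min; midnight → 6:22 AM = 6 h 22 min; span 8 h 30 min; less 30 min break → 8 h 0 min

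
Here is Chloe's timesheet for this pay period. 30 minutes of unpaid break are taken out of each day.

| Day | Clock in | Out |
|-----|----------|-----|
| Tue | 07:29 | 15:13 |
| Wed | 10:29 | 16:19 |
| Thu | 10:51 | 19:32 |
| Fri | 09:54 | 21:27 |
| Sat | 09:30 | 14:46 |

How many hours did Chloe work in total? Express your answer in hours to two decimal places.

Tue: 07:29–15:13 = 7 h 44 min; less 30 min break → 7 h 14 min
Wed: 10:29–16:19 = 5 h 50 min; less 30 min break → 5 h 20 min
Thu: 10:51–19:32 = 8 h 41 min; less 30 min break → 8 h 11 min
Fri: 09:54–21:27 = 11 h 33 min; less 30 min break → 11 h 3 min
Sat: 09:30–14:46 = 5 h 16 min; less 30 min break → 4 h 46 min
Total: 7 h 14 min + 5 h 20 min + 8 h 11 min + 11 h 3 min + 4 h 46 min = 36 h 34 min.

36.57 hours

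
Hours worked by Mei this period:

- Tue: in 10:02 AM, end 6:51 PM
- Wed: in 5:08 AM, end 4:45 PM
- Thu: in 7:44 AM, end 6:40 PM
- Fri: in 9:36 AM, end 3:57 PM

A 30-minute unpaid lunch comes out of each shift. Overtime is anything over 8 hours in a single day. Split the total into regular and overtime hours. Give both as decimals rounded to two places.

Tue: 10:02 AM–6:51 PM = 8 h 49 min; less 30 min break → 8 h 19 min
Wed: 5:08 AM–4:45 PM = 11 h 37 min; less 30 min break → 11 h 7 min
Thu: 7:44 AM–6:40 PM = 10 h 56 min; less 30 min break → 10 h 26 min
Fri: 9:36 AM–3:57 PM = 6 h 21 min; less 30 min break → 5 h 51 min
Tue reg 8 h 0 min / OT 0 h 19 min; Wed reg 8 h 0 min / OT 3 h 7 min; Thu reg 8 h 0 min / OT 2 h 26 min; Fri reg 5 h 51 min / OT 0 h 0 min.
Totals: regular 29 h 51 min, overtime 5 h 52 min.

Regular 29.85 hours, overtime 5.87 hours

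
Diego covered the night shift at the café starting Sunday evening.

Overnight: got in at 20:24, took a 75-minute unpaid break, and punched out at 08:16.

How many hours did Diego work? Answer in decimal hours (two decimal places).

Overnight: 20:24 → midnight = 3 h 36 min; midnight → 08:16 = 8 h 16 min; span 11 h 52 min; less 75 min break → 10 h 37 min

10.62 hours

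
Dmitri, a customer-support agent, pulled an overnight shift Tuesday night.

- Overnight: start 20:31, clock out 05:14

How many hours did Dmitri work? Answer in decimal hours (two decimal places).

8.72 hours

Overnight: 20:31 → midnight = 3 h 29 min; midnight → 05:14 = 5 h 14 min; span 8 h 43 min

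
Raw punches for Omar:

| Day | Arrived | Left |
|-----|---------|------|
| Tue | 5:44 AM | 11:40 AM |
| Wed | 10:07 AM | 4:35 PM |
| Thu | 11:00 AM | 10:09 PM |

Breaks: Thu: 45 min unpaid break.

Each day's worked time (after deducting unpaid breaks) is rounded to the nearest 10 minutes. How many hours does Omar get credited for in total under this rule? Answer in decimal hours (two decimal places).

22.83 hours

Tue: 5:44 AM–11:40 AM = 5 h 56 min → rounds to 6 h 0 min
Wed: 10:07 AM–4:35 PM = 6 h 28 min → rounds to 6 h 30 min
Thu: 11:00 AM–10:09 PM = 11 h 9 min − 45 min = 10 h 24 min → rounds to 10 h 20 min
Total credited: 22 h 50 min.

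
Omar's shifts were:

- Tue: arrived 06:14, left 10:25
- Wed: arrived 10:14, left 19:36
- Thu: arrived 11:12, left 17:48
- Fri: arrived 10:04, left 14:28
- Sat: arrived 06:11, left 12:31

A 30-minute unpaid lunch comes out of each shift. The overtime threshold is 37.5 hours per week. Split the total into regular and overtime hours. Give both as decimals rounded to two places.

Regular 28.38 hours, overtime 0.00 hours

Tue: 06:14–10:25 = 4 h 11 min; less 30 min break → 3 h 41 min
Wed: 10:14–19:36 = 9 h 22 min; less 30 min break → 8 h 52 min
Thu: 11:12–17:48 = 6 h 36 min; less 30 min break → 6 h 6 min
Fri: 10:04–14:28 = 4 h 24 min; less 30 min break → 3 h 54 min
Sat: 06:11–12:31 = 6 h 20 min; less 30 min break → 5 h 50 min
Total worked: 28 h 23 min = 28.38 h.
Threshold 37.5 h → overtime 0 h 0 min, regular 28 h 23 min.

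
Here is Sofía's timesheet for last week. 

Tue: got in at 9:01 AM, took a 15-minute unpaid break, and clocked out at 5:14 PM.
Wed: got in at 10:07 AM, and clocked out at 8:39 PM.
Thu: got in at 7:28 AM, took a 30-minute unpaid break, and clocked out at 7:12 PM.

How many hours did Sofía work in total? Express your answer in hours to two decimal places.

29.73 hours

Tue: 9:01 AM–5:14 PM = 8 h 13 min; less 15 min break → 7 h 58 min
Wed: 10:07 AM–8:39 PM = 10 h 32 min
Thu: 7:28 AM–7:12 PM = 11 h 44 min; less 30 min break → 11 h 14 min
Total: 7 h 58 min + 10 h 32 min + 11 h 14 min = 29 h 44 min.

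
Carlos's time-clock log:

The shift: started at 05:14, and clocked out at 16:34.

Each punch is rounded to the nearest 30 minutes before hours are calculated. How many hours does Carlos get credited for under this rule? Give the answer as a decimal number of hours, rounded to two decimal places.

11.50 hours

The shift: in 05:14→05:00, out 16:34→16:30; 11 h 30 min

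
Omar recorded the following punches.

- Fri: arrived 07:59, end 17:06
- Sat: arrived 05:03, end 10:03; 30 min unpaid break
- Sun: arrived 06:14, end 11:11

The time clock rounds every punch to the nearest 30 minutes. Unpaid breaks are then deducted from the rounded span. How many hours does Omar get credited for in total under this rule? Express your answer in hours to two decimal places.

18.50 hours

Fri: in 07:59→08:00, out 17:06→17:00; 9 h 0 min
Sat: in 05:03→05:00, out 10:03→10:00; 5 h 0 min − 30 min = 4 h 30 min
Sun: in 06:14→06:00, out 11:11→11:00; 5 h 0 min
Total credited: 18 h 30 min.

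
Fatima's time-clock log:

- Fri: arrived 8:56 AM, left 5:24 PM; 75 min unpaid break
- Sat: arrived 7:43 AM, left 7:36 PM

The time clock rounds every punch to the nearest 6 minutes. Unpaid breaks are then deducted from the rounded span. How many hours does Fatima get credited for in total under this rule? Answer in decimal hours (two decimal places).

19.15 hours

Fri: in 8:56 AM→8:54 AM, out 5:24 PM→5:24 PM; 8 h 30 min − 75 min = 7 h 15 min
Sat: in 7:43 AM→7:42 AM, out 7:36 PM→7:36 PM; 11 h 54 min
Total credited: 19 h 9 min.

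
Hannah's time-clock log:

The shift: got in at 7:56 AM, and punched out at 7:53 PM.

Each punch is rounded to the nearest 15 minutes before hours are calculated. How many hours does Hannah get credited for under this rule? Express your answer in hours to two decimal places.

The shift: in 7:56 AM→8:00 AM, out 7:53 PM→8:00 PM; 12 h 0 min

12.00 hours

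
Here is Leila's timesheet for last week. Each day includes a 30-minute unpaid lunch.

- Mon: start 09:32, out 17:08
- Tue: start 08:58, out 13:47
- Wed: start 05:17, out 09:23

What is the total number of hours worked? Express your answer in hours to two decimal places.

15.02 hours

Mon: 09:32–17:08 = 7 h 36 min; less 30 min break → 7 h 6 min
Tue: 08:58–13:47 = 4 h 49 min; less 30 min break → 4 h 19 min
Wed: 05:17–09:23 = 4 h 6 min; less 30 min break → 3 h 36 min
Total: 7 h 6 min + 4 h 19 min + 3 h 36 min = 15 h 1 min.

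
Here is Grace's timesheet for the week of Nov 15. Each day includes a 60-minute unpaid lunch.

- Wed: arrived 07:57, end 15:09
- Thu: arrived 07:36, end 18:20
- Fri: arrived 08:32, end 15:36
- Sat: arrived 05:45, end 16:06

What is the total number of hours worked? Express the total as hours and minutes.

Wed: 07:57–15:09 = 7 h 12 min; less 60 min break → 6 h 12 min
Thu: 07:36–18:20 = 10 h 44 min; less 60 min break → 9 h 44 min
Fri: 08:32–15:36 = 7 h 4 min; less 60 min break → 6 h 4 min
Sat: 05:45–16:06 = 10 h 21 min; less 60 min break → 9 h 21 min
Total: 6 h 12 min + 9 h 44 min + 6 h 4 min + 9 h 21 min = 31 h 21 min.

31 h 21 min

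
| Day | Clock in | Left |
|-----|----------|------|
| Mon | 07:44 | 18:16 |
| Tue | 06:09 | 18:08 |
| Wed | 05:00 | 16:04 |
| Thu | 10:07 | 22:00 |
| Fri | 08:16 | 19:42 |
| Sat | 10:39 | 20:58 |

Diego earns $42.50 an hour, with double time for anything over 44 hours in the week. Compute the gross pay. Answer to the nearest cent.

Mon: 07:44–18:16 = 10 h 32 min
Tue: 06:09–18:08 = 11 h 59 min
Wed: 05:00–16:04 = 11 h 4 min
Thu: 10:07–22:00 = 11 h 53 min
Fri: 08:16–19:42 = 11 h 26 min
Sat: 10:39–20:58 = 10 h 19 min
Total worked: 67 h 13 min = 4033 min.
Regular 44 h 0 min = 2640 min at $42.50/h; overtime 23 h 13 min = 1393 min at $85.00/h.
Pay = (2640 × $42.50 + 1393 × $85.00) ÷ 60 = $3843.42.

$3843.42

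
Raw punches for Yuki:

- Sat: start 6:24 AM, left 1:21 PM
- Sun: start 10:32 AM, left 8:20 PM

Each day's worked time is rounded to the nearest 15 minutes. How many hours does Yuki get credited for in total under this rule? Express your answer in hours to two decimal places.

16.75 hours

Sat: 6:24 AM–1:21 PM = 6 h 57 min → rounds to 7 h 0 min
Sun: 10:32 AM–8:20 PM = 9 h 48 min → rounds to 9 h 45 min
Total credited: 16 h 45 min.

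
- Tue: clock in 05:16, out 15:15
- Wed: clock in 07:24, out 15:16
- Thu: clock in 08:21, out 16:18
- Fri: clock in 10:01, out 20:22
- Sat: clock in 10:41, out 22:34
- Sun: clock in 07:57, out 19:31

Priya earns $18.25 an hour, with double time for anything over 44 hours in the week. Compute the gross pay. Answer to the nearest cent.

$1372.40

Tue: 05:16–15:15 = 9 h 59 min
Wed: 07:24–15:16 = 7 h 52 min
Thu: 08:21–16:18 = 7 h 57 min
Fri: 10:01–20:22 = 10 h 21 min
Sat: 10:41–22:34 = 11 h 53 min
Sun: 07:57–19:31 = 11 h 34 min
Total worked: 59 h 36 min = 3576 min.
Regular 44 h 0 min = 2640 min at $18.25/h; overtime 15 h 36 min = 936 min at $36.50/h.
Pay = (2640 × $18.25 + 936 × $36.50) ÷ 60 = $1372.40.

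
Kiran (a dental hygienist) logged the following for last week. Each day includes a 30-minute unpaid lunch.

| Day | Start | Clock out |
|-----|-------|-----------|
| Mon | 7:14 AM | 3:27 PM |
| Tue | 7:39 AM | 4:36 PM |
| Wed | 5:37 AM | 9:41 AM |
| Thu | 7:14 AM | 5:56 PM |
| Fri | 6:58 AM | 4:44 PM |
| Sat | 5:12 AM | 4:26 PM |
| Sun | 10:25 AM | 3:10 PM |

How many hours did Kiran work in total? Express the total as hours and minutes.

Mon: 7:14 AM–3:27 PM = 8 h 13 min; less 30 min break → 7 h 43 min
Tue: 7:39 AM–4:36 PM = 8 h 57 min; less 30 min break → 8 h 27 min
Wed: 5:37 AM–9:41 AM = 4 h 4 min; less 30 min break → 3 h 34 min
Thu: 7:14 AM–5:56 PM = 10 h 42 min; less 30 min break → 10 h 12 min
Fri: 6:58 AM–4:44 PM = 9 h 46 min; less 30 min break → 9 h 16 min
Sat: 5:12 AM–4:26 PM = 11 h 14 min; less 30 min break → 10 h 44 min
Sun: 10:25 AM–3:10 PM = 4 h 45 min; less 30 min break → 4 h 15 min
Total: 7 h 43 min + 8 h 27 min + 3 h 34 min + 10 h 12 min + 9 h 16 min + 10 h 44 min + 4 h 15 min = 54 h 11 min.

54 h 11 min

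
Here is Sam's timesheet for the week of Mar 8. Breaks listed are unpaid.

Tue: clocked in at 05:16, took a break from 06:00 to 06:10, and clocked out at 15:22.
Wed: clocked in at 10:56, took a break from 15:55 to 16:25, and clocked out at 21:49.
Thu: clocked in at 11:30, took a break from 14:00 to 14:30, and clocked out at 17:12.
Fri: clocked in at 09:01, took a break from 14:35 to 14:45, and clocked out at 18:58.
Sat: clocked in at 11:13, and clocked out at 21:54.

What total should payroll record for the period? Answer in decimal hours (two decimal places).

Tue: 05:16–15:22 = 10 h 6 min; less 10 min break → 9 h 56 min
Wed: 10:56–21:49 = 10 h 53 min; less 30 min break → 10 h 23 min
Thu: 11:30–17:12 = 5 h 42 min; less 30 min break → 5 h 12 min
Fri: 09:01–18:58 = 9 h 57 min; less 10 min break → 9 h 47 min
Sat: 11:13–21:54 = 10 h 41 min
Total: 9 h 56 min + 10 h 23 min + 5 h 12 min + 9 h 47 min + 10 h 41 min = 45 h 59 min.

45.98 hours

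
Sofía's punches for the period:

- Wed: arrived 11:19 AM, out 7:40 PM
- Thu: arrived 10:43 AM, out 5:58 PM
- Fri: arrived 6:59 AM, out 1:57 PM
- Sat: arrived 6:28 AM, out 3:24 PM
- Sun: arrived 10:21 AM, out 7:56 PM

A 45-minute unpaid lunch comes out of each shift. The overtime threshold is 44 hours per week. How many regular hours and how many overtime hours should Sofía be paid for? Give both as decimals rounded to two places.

Regular 37.33 hours, overtime 0.00 hours

Wed: 11:19 AM–7:40 PM = 8 h 21 min; less 45 min break → 7 h 36 min
Thu: 10:43 AM–5:58 PM = 7 h 15 min; less 45 min break → 6 h 30 min
Fri: 6:59 AM–1:57 PM = 6 h 58 min; less 45 min break → 6 h 13 min
Sat: 6:28 AM–3:24 PM = 8 h 56 min; less 45 min break → 8 h 11 min
Sun: 10:21 AM–7:56 PM = 9 h 35 min; less 45 min break → 8 h 50 min
Total worked: 37 h 20 min = 37.33 h.
Threshold 44 h → overtime 0 h 0 min, regular 37 h 20 min.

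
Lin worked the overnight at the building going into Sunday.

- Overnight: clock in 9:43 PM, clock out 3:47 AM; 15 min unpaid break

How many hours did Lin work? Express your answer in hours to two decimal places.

Overnight: 9:43 PM → midnight = 2 h 17 min; midnight → 3:47 AM = 3 h 47 min; span 6 h 4 min; less 15 min break → 5 h 49 min

5.82 hours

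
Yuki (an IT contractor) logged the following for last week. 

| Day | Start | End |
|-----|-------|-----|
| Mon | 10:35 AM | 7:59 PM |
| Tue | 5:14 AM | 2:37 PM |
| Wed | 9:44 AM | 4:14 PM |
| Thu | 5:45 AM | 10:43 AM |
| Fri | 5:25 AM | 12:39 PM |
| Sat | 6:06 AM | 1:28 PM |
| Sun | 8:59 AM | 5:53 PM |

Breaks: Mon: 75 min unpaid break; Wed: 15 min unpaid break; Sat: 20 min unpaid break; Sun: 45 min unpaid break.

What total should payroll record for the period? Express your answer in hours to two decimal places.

Mon: 10:35 AM–7:59 PM = 9 h 24 min; less 75 min break → 8 h 9 min
Tue: 5:14 AM–2:37 PM = 9 h 23 min
Wed: 9:44 AM–4:14 PM = 6 h 30 min; less 15 min break → 6 h 15 min
Thu: 5:45 AM–10:43 AM = 4 h 58 min
Fri: 5:25 AM–12:39 PM = 7 h 14 min
Sat: 6:06 AM–1:28 PM = 7 h 22 min; less 20 min break → 7 h 2 min
Sun: 8:59 AM–5:53 PM = 8 h 54 min; less 45 min break → 8 h 9 min
Total: 8 h 9 min + 9 h 23 min + 6 h 15 min + 4 h 58 min + 7 h 14 min + 7 h 2 min + 8 h 9 min = 51 h 10 min.

51.17 hours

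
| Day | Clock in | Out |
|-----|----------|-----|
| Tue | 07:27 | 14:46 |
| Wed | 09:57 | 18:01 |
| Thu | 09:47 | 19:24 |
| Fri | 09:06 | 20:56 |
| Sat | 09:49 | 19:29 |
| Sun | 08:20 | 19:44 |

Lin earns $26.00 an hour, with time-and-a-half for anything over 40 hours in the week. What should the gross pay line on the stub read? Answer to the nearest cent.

Tue: 07:27–14:46 = 7 h 19 min
Wed: 09:57–18:01 = 8 h 4 min
Thu: 09:47–19:24 = 9 h 37 min
Fri: 09:06–20:56 = 11 h 50 min
Sat: 09:49–19:29 = 9 h 40 min
Sun: 08:20–19:44 = 11 h 24 min
Total worked: 57 h 54 min = 3474 min.
Regular 40 h 0 min = 2400 min at $26.00/h; overtime 17 h 54 min = 1074 min at $39.00/h.
Pay = (2400 × $26.00 + 1074 × $39.00) ÷ 60 = $1738.10.

$1738.10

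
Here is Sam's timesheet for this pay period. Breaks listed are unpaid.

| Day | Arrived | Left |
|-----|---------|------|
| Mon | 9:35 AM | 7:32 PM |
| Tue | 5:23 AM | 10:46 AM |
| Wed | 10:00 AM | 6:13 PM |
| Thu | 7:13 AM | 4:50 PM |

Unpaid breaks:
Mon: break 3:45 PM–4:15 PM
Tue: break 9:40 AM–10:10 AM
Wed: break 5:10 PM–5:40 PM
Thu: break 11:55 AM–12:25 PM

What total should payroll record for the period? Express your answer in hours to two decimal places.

31.17 hours

Mon: 9:35 AM–7:32 PM = 9 h 57 min; less 30 min break → 9 h 27 min
Tue: 5:23 AM–10:46 AM = 5 h 23 min; less 30 min break → 4 h 53 min
Wed: 10:00 AM–6:13 PM = 8 h 13 min; less 30 min break → 7 h 43 min
Thu: 7:13 AM–4:50 PM = 9 h 37 min; less 30 min break → 9 h 7 min
Total: 9 h 27 min + 4 h 53 min + 7 h 43 min + 9 h 7 min = 31 h 10 min.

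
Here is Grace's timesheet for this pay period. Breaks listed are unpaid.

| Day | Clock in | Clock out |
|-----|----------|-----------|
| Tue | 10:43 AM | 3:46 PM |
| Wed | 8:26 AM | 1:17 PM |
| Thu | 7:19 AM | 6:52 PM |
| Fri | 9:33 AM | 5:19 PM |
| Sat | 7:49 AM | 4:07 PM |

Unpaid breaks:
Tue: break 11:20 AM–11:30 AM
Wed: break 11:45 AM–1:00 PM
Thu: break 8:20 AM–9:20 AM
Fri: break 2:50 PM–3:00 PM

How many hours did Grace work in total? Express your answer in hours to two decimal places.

34.93 hours

Tue: 10:43 AM–3:46 PM = 5 h 3 min; less 10 min break → 4 h 53 min
Wed: 8:26 AM–1:17 PM = 4 h 51 min; less 75 min break → 3 h 36 min
Thu: 7:19 AM–6:52 PM = 11 h 33 min; less 60 min break → 10 h 33 min
Fri: 9:33 AM–5:19 PM = 7 h 46 min; less 10 min break → 7 h 36 min
Sat: 7:49 AM–4:07 PM = 8 h 18 min
Total: 4 h 53 min + 3 h 36 min + 10 h 33 min + 7 h 36 min + 8 h 18 min = 34 h 56 min.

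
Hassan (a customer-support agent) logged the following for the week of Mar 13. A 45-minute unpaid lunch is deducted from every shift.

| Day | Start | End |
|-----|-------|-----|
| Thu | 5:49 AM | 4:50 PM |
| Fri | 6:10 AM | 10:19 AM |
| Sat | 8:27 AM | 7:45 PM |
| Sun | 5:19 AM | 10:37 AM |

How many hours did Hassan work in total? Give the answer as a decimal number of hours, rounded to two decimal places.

Thu: 5:49 AM–4:50 PM = 11 h 1 min; less 45 min break → 10 h 16 min
Fri: 6:10 AM–10:19 AM = 4 h 9 min; less 45 min break → 3 h 24 min
Sat: 8:27 AM–7:45 PM = 11 h 18 min; less 45 min break → 10 h 33 min
Sun: 5:19 AM–10:37 AM = 5 h 18 min; less 45 min break → 4 h 33 min
Total: 10 h 16 min + 3 h 24 min + 10 h 33 min + 4 h 33 min = 28 h 46 min.

28.77 hours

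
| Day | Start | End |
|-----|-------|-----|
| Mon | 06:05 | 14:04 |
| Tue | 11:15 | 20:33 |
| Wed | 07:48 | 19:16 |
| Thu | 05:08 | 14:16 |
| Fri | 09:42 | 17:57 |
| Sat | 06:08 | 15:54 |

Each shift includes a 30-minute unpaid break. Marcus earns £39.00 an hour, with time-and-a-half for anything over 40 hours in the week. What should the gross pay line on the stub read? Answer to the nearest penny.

Mon: 06:05–14:04 = 7 h 59 min; less 30 min break → 7 h 29 min
Tue: 11:15–20:33 = 9 h 18 min; less 30 min break → 8 h 48 min
Wed: 07:48–19:16 = 11 h 28 min; less 30 min break → 10 h 58 min
Thu: 05:08–14:16 = 9 h 8 min; less 30 min break → 8 h 38 min
Fri: 09:42–17:57 = 8 h 15 min; less 30 min break → 7 h 45 min
Sat: 06:08–15:54 = 9 h 46 min; less 30 min break → 9 h 16 min
Total worked: 52 h 54 min = 3174 min.
Regular 40 h 0 min = 2400 min at £39.00/h; overtime 12 h 54 min = 774 min at £58.50/h.
Pay = (2400 × £39.00 + 774 × £58.50) ÷ 60 = £2314.65.

£2314.65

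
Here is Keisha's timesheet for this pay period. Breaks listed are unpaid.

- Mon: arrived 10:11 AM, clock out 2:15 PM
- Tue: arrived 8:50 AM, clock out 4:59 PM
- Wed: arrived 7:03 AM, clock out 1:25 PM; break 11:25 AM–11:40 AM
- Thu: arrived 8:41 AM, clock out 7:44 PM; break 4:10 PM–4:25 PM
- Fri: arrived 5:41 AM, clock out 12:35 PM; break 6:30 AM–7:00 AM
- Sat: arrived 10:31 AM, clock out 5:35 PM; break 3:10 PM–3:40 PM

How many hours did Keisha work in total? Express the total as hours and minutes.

42 h 6 min

Mon: 10:11 AM–2:15 PM = 4 h 4 min
Tue: 8:50 AM–4:59 PM = 8 h 9 min
Wed: 7:03 AM–1:25 PM = 6 h 22 min; less 15 min break → 6 h 7 min
Thu: 8:41 AM–7:44 PM = 11 h 3 min; less 15 min break → 10 h 48 min
Fri: 5:41 AM–12:35 PM = 6 h 54 min; less 30 min break → 6 h 24 min
Sat: 10:31 AM–5:35 PM = 7 h 4 min; less 30 min break → 6 h 34 min
Total: 4 h 4 min + 8 h 9 min + 6 h 7 min + 10 h 48 min + 6 h 24 min + 6 h 34 min = 42 h 6 min.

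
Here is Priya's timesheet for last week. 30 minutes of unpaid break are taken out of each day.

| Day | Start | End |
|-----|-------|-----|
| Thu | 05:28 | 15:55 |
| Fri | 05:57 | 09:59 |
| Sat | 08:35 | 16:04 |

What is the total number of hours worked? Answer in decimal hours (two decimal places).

20.47 hours

Thu: 05:28–15:55 = 10 h 27 min; less 30 min break → 9 h 57 min
Fri: 05:57–09:59 = 4 h 2 min; less 30 min break → 3 h 32 min
Sat: 08:35–16:04 = 7 h 29 min; less 30 min break → 6 h 59 min
Total: 9 h 57 min + 3 h 32 min + 6 h 59 min = 20 h 28 min.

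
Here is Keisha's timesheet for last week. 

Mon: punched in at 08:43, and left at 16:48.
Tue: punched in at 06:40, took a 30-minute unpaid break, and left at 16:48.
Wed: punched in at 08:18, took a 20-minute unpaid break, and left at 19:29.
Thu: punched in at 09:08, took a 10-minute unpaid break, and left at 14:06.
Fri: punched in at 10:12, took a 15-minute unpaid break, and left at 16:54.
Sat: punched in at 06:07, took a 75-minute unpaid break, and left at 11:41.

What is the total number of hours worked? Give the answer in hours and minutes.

Mon: 08:43–16:48 = 8 h 5 min
Tue: 06:40–16:48 = 10 h 8 min; less 30 min break → 9 h 38 min
Wed: 08:18–19:29 = 11 h 11 min; less 20 min break → 10 h 51 min
Thu: 09:08–14:06 = 4 h 58 min; less 10 min break → 4 h 48 min
Fri: 10:12–16:54 = 6 h 42 min; less 15 min break → 6 h 27 min
Sat: 06:07–11:41 = 5 h 34 min; less 75 min break → 4 h 19 min
Total: 8 h 5 min + 9 h 38 min + 10 h 51 min + 4 h 48 min + 6 h 27 min + 4 h 19 min = 44 h 8 min.

44 h 8 min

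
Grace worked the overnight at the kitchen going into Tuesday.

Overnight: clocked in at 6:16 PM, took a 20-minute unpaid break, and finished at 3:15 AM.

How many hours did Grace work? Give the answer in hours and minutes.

Overnight: 6:16 PM → midnight = 5 h 44 min; midnight → 3:15 AM = 3 h 15 min; span 8 h 59 min; less 20 min break → 8 h 39 min

8 h 39 min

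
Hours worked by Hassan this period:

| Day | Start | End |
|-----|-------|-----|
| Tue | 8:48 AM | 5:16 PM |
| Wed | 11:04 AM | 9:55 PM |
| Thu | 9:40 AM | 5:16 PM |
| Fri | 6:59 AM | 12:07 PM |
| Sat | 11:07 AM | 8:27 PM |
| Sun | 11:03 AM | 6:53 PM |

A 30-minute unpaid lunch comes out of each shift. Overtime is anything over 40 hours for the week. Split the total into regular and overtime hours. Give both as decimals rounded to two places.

Regular 40.00 hours, overtime 6.22 hours

Tue: 8:48 AM–5:16 PM = 8 h 28 min; less 30 min break → 7 h 58 min
Wed: 11:04 AM–9:55 PM = 10 h 51 min; less 30 min break → 10 h 21 min
Thu: 9:40 AM–5:16 PM = 7 h 36 min; less 30 min break → 7 h 6 min
Fri: 6:59 AM–12:07 PM = 5 h 8 min; less 30 min break → 4 h 38 min
Sat: 11:07 AM–8:27 PM = 9 h 20 min; less 30 min break → 8 h 50 min
Sun: 11:03 AM–6:53 PM = 7 h 50 min; less 30 min break → 7 h 20 min
Total worked: 46 h 13 min = 46.22 h.
Threshold 40 h → overtime 6 h 13 min, regular 40 h 0 min.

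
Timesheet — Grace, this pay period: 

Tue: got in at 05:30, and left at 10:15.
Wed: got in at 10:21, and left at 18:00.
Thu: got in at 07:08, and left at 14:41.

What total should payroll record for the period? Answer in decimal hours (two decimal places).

19.95 hours

Tue: 05:30–10:15 = 4 h 45 min
Wed: 10:21–18:00 = 7 h 39 min
Thu: 07:08–14:41 = 7 h 33 min
Total: 4 h 45 min + 7 h 39 min + 7 h 33 min = 19 h 57 min.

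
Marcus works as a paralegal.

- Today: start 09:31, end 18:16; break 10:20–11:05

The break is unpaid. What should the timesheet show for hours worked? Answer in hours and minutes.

Today: 09:31–18:16 = 8 h 45 min; less 45 min break → 8 h 0 min

8 h 0 min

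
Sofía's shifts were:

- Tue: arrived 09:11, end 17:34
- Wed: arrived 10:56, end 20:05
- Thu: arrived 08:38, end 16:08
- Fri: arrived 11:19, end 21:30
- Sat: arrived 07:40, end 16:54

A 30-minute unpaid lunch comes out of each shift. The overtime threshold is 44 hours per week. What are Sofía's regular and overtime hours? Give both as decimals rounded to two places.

Regular 41.95 hours, overtime 0.00 hours

Tue: 09:11–17:34 = 8 h 23 min; less 30 min break → 7 h 53 min
Wed: 10:56–20:05 = 9 h 9 min; less 30 min break → 8 h 39 min
Thu: 08:38–16:08 = 7 h 30 min; less 30 min break → 7 h 0 min
Fri: 11:19–21:30 = 10 h 11 min; less 30 min break → 9 h 41 min
Sat: 07:40–16:54 = 9 h 14 min; less 30 min break → 8 h 44 min
Total worked: 41 h 57 min = 41.95 h.
Threshold 44 h → overtime 0 h 0 min, regular 41 h 57 min.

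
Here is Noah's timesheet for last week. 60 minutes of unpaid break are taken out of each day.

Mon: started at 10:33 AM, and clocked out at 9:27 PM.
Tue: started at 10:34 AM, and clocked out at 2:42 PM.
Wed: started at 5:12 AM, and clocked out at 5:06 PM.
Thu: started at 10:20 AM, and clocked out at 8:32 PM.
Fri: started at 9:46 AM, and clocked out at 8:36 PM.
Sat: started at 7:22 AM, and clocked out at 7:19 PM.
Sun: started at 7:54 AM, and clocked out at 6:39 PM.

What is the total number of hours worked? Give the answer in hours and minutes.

Mon: 10:33 AM–9:27 PM = 10 h 54 min; less 60 min break → 9 h 54 min
Tue: 10:34 AM–2:42 PM = 4 h 8 min; less 60 min break → 3 h 8 min
Wed: 5:12 AM–5:06 PM = 11 h 54 min; less 60 min break → 10 h 54 min
Thu: 10:20 AM–8:32 PM = 10 h 12 min; less 60 min break → 9 h 12 min
Fri: 9:46 AM–8:36 PM = 10 h 50 min; less 60 min break → 9 h 50 min
Sat: 7:22 AM–7:19 PM = 11 h 57 min; less 60 min break → 10 h 57 min
Sun: 7:54 AM–6:39 PM = 10 h 45 min; less 60 min break → 9 h 45 min
Total: 9 h 54 min + 3 h 8 min + 10 h 54 min + 9 h 12 min + 9 h 50 min + 10 h 57 min + 9 h 45 min = 63 h 40 min.

63 h 40 min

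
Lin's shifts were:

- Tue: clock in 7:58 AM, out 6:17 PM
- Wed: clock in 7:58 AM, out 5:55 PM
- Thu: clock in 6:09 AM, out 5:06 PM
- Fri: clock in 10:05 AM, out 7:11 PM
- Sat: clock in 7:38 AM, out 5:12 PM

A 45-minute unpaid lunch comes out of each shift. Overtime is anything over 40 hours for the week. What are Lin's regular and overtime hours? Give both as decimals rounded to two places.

Tue: 7:58 AM–6:17 PM = 10 h 19 min; less 45 min break → 9 h 34 min
Wed: 7:58 AM–5:55 PM = 9 h 57 min; less 45 min break → 9 h 12 min
Thu: 6:09 AM–5:06 PM = 10 h 57 min; less 45 min break → 10 h 12 min
Fri: 10:05 AM–7:11 PM = 9 h 6 min; less 45 min break → 8 h 21 min
Sat: 7:38 AM–5:12 PM = 9 h 34 min; less 45 min break → 8 h 49 min
Total worked: 46 h 8 min = 46.13 h.
Threshold 40 h → overtime 6 h 8 min, regular 40 h 0 min.

Regular 40.00 hours, overtime 6.13 hours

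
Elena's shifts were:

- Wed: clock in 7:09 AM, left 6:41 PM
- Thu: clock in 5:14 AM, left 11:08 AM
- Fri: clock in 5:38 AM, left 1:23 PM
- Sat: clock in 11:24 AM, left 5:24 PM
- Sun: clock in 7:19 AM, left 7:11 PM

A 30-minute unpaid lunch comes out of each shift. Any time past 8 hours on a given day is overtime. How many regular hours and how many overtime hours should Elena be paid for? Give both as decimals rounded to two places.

Regular 34.15 hours, overtime 6.40 hours

Wed: 7:09 AM–6:41 PM = 11 h 32 min; less 30 min break → 11 h 2 min
Thu: 5:14 AM–11:08 AM = 5 h 54 min; less 30 min break → 5 h 24 min
Fri: 5:38 AM–1:23 PM = 7 h 45 min; less 30 min break → 7 h 15 min
Sat: 11:24 AM–5:24 PM = 6 h 0 min; less 30 min break → 5 h 30 min
Sun: 7:19 AM–7:11 PM = 11 h 52 min; less 30 min break → 11 h 22 min
Wed reg 8 h 0 min / OT 3 h 2 min; Thu reg 5 h 24 min / OT 0 h 0 min; Fri reg 7 h 15 min / OT 0 h 0 min; Sat reg 5 h 30 min / OT 0 h 0 min; Sun reg 8 h 0 min / OT 3 h 22 min.
Totals: regular 34 h 9 min, overtime 6 h 24 min.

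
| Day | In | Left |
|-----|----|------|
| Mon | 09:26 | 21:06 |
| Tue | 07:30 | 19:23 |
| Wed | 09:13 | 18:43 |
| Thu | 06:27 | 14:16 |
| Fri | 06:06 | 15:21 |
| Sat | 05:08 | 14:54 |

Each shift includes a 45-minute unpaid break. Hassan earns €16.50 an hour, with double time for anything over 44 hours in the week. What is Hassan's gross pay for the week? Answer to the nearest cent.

€1101.65

Mon: 09:26–21:06 = 11 h 40 min; less 45 min break → 10 h 55 min
Tue: 07:30–19:23 = 11 h 53 min; less 45 min break → 11 h 8 min
Wed: 09:13–18:43 = 9 h 30 min; less 45 min break → 8 h 45 min
Thu: 06:27–14:16 = 7 h 49 min; less 45 min break → 7 h 4 min
Fri: 06:06–15:21 = 9 h 15 min; less 45 min break → 8 h 30 min
Sat: 05:08–14:54 = 9 h 46 min; less 45 min break → 9 h 1 min
Total worked: 55 h 23 min = 3323 min.
Regular 44 h 0 min = 2640 min at €16.50/h; overtime 11 h 23 min = 683 min at €33.00/h.
Pay = (2640 × €16.50 + 683 × €33.00) ÷ 60 = €1101.65.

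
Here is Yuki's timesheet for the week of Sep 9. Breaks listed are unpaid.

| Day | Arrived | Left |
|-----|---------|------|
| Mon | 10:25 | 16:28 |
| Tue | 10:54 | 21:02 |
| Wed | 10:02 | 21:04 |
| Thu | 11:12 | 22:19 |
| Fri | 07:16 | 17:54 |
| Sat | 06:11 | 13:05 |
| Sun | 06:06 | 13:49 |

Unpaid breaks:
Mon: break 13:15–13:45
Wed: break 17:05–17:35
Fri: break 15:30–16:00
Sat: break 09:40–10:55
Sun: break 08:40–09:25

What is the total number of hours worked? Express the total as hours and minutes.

60 h 5 min

Mon: 10:25–16:28 = 6 h 3 min; less 30 min break → 5 h 33 min
Tue: 10:54–21:02 = 10 h 8 min
Wed: 10:02–21:04 = 11 h 2 min; less 30 min break → 10 h 32 min
Thu: 11:12–22:19 = 11 h 7 min
Fri: 07:16–17:54 = 10 h 38 min; less 30 min break → 10 h 8 min
Sat: 06:11–13:05 = 6 h 54 min; less 75 min break → 5 h 39 min
Sun: 06:06–13:49 = 7 h 43 min; less 45 min break → 6 h 58 min
Total: 5 h 33 min + 10 h 8 min + 10 h 32 min + 11 h 7 min + 10 h 8 min + 5 h 39 min + 6 h 58 min = 60 h 5 min.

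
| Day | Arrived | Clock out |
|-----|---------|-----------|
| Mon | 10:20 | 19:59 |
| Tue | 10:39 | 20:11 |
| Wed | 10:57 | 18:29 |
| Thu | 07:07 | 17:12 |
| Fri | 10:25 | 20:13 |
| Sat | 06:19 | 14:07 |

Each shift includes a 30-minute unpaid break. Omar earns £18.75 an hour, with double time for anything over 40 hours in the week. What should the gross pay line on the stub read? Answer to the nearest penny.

£1177.50

Mon: 10:20–19:59 = 9 h 39 min; less 30 min break → 9 h 9 min
Tue: 10:39–20:11 = 9 h 32 min; less 30 min break → 9 h 2 min
Wed: 10:57–18:29 = 7 h 32 min; less 30 min break → 7 h 2 min
Thu: 07:07–17:12 = 10 h 5 min; less 30 min break → 9 h 35 min
Fri: 10:25–20:13 = 9 h 48 min; less 30 min break → 9 h 18 min
Sat: 06:19–14:07 = 7 h 48 min; less 30 min break → 7 h 18 min
Total worked: 51 h 24 min = 3084 min.
Regular 40 h 0 min = 2400 min at £18.75/h; overtime 11 h 24 min = 684 min at £37.50/h.
Pay = (2400 × £18.75 + 684 × £37.50) ÷ 60 = £1177.50.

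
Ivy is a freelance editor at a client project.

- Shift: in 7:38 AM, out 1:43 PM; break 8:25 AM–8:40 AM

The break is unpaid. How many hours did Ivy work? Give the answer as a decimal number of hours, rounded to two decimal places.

5.83 hours

Shift: 7:38 AM–1:43 PM = 6 h 5 min; less 15 min break → 5 h 50 min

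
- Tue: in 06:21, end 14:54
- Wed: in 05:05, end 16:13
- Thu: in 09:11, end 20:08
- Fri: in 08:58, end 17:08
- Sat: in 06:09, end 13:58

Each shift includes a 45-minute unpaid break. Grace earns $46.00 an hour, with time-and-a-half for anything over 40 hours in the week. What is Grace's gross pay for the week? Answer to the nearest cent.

$2037.80

Tue: 06:21–14:54 = 8 h 33 min; less 45 min break → 7 h 48 min
Wed: 05:05–16:13 = 11 h 8 min; less 45 min break → 10 h 23 min
Thu: 09:11–20:08 = 10 h 57 min; less 45 min break → 10 h 12 min
Fri: 08:58–17:08 = 8 h 10 min; less 45 min break → 7 h 25 min
Sat: 06:09–13:58 = 7 h 49 min; less 45 min break → 7 h 4 min
Total worked: 42 h 52 min = 2572 min.
Regular 40 h 0 min = 2400 min at $46.00/h; overtime 2 h 52 min = 172 min at $69.00/h.
Pay = (2400 × $46.00 + 172 × $69.00) ÷ 60 = $2037.80.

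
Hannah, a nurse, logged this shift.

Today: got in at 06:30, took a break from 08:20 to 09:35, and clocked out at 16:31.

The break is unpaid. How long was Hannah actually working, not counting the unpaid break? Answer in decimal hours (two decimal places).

Today: 06:30–16:31 = 10 h 1 min; less 75 min break → 8 h 46 min

8.77 hours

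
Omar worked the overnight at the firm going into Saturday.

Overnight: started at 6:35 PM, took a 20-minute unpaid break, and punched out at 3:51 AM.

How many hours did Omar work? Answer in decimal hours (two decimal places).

Overnight: 6:35 PM → midnight = 5 h 25 min; midnight → 3:51 AM = 3 h 51 min; span 9 h 16 min; less 20 min break → 8 h 56 min

8.93 hours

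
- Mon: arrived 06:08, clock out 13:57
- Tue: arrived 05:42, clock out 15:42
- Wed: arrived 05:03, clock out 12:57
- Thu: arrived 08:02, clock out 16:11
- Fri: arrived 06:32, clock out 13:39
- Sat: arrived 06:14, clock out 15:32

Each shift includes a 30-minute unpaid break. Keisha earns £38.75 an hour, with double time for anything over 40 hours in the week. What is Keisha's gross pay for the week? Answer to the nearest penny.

Mon: 06:08–13:57 = 7 h 49 min; less 30 min break → 7 h 19 min
Tue: 05:42–15:42 = 10 h 0 min; less 30 min break → 9 h 30 min
Wed: 05:03–12:57 = 7 h 54 min; less 30 min break → 7 h 24 min
Thu: 08:02–16:11 = 8 h 9 min; less 30 min break → 7 h 39 min
Fri: 06:32–13:39 = 7 h 7 min; less 30 min break → 6 h 37 min
Sat: 06:14–15:32 = 9 h 18 min; less 30 min break → 8 h 48 min
Total worked: 47 h 17 min = 2837 min.
Regular 40 h 0 min = 2400 min at £38.75/h; overtime 7 h 17 min = 437 min at £77.50/h.
Pay = (2400 × £38.75 + 437 × £77.50) ÷ 60 = £2114.46.

£2114.46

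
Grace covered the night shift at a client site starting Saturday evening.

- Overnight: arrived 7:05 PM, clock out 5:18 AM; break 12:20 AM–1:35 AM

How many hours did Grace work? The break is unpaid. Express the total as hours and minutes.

Overnight: 7:05 PM → midnight = 4 h 55 min; midnight → 5:18 AM = 5 h 18 min; span 10 h 13 min; less 75 min break → 8 h 58 min

8 h 58 min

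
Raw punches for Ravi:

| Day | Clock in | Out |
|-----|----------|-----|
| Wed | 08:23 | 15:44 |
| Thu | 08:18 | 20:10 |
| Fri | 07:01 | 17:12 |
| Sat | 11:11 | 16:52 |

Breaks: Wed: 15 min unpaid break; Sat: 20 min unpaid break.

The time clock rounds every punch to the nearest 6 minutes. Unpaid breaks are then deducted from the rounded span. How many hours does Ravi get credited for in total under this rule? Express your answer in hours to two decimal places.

Wed: in 08:23→08:24, out 15:44→15:42; 7 h 18 min − 15 min = 7 h 3 min
Thu: in 08:18→08:18, out 20:10→20:12; 11 h 54 min
Fri: in 07:01→07:00, out 17:12→17:12; 10 h 12 min
Sat: in 11:11→11:12, out 16:52→16:54; 5 h 42 min − 20 min = 5 h 22 min
Total credited: 34 h 31 min.

34.52 hours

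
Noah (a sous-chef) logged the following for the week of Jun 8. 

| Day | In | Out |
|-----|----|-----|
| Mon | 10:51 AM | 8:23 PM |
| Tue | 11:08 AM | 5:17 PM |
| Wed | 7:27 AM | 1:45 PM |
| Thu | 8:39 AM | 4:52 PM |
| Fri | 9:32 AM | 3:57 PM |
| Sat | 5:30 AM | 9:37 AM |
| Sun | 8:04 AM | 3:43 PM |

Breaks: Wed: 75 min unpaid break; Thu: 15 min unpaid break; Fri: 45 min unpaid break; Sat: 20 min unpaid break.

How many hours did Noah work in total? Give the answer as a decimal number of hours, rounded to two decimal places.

Mon: 10:51 AM–8:23 PM = 9 h 32 min
Tue: 11:08 AM–5:17 PM = 6 h 9 min
Wed: 7:27 AM–1:45 PM = 6 h 18 min; less 75 min break → 5 h 3 min
Thu: 8:39 AM–4:52 PM = 8 h 13 min; less 15 min break → 7 h 58 min
Fri: 9:32 AM–3:57 PM = 6 h 25 min; less 45 min break → 5 h 40 min
Sat: 5:30 AM–9:37 AM = 4 h 7 min; less 20 min break → 3 h 47 min
Sun: 8:04 AM–3:43 PM = 7 h 39 min
Total: 9 h 32 min + 6 h 9 min + 5 h 3 min + 7 h 58 min + 5 h 40 min + 3 h 47 min + 7 h 39 min = 45 h 48 min.

45.80 hours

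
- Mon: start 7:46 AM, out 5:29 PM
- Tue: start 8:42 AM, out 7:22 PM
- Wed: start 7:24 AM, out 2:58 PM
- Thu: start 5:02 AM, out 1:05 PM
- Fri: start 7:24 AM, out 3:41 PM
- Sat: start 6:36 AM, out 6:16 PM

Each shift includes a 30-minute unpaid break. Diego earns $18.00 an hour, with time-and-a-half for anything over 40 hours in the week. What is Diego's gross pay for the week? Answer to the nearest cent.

Mon: 7:46 AM–5:29 PM = 9 h 43 min; less 30 min break → 9 h 13 min
Tue: 8:42 AM–7:22 PM = 10 h 40 min; less 30 min break → 10 h 10 min
Wed: 7:24 AM–2:58 PM = 7 h 34 min; less 30 min break → 7 h 4 min
Thu: 5:02 AM–1:05 PM = 8 h 3 min; less 30 min break → 7 h 33 min
Fri: 7:24 AM–3:41 PM = 8 h 17 min; less 30 min break → 7 h 47 min
Sat: 6:36 AM–6:16 PM = 11 h 40 min; less 30 min break → 11 h 10 min
Total worked: 52 h 57 min = 3177 min.
Regular 40 h 0 min = 2400 min at $18.00/h; overtime 12 h 57 min = 777 min at $27.00/h.
Pay = (2400 × $18.00 + 777 × $27.00) ÷ 60 = $1069.65.

$1069.65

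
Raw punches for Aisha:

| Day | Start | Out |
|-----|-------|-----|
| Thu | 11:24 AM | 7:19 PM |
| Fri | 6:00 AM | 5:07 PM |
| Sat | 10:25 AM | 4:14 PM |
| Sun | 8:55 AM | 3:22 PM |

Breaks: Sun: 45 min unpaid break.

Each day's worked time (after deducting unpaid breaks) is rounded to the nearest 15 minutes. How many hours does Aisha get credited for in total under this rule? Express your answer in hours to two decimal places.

Thu: 11:24 AM–7:19 PM = 7 h 55 min → rounds to 8 h 0 min
Fri: 6:00 AM–5:07 PM = 11 h 7 min → rounds to 11 h 0 min
Sat: 10:25 AM–4:14 PM = 5 h 49 min → rounds to 5 h 45 min
Sun: 8:55 AM–3:22 PM = 6 h 27 min − 45 min = 5 h 42 min → rounds to 5 h 45 min
Total credited: 30 h 30 min.

30.50 hours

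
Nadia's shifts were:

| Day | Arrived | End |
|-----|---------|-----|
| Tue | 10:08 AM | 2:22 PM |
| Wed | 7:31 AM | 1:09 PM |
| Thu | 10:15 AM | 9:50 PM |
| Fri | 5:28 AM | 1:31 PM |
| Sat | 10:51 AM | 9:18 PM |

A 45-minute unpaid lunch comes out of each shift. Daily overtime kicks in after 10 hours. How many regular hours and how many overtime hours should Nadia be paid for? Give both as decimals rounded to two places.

Regular 35.37 hours, overtime 0.83 hours

Tue: 10:08 AM–2:22 PM = 4 h 14 min; less 45 min break → 3 h 29 min
Wed: 7:31 AM–1:09 PM = 5 h 38 min; less 45 min break → 4 h 53 min
Thu: 10:15 AM–9:50 PM = 11 h 35 min; less 45 min break → 10 h 50 min
Fri: 5:28 AM–1:31 PM = 8 h 3 min; less 45 min break → 7 h 18 min
Sat: 10:51 AM–9:18 PM = 10 h 27 min; less 45 min break → 9 h 42 min
Tue reg 3 h 29 min / OT 0 h 0 min; Wed reg 4 h 53 min / OT 0 h 0 min; Thu reg 10 h 0 min / OT 0 h 50 min; Fri reg 7 h 18 min / OT 0 h 0 min; Sat reg 9 h 42 min / OT 0 h 0 min.
Totals: regular 35 h 22 min, overtime 0 h 50 min.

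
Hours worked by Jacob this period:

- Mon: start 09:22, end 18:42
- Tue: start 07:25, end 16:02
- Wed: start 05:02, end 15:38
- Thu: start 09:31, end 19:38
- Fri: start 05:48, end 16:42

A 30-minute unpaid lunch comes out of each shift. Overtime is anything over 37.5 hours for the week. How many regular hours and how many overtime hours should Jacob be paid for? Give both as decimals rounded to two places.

Regular 37.50 hours, overtime 9.57 hours

Mon: 09:22–18:42 = 9 h 20 min; less 30 min break → 8 h 50 min
Tue: 07:25–16:02 = 8 h 37 min; less 30 min break → 8 h 7 min
Wed: 05:02–15:38 = 10 h 36 min; less 30 min break → 10 h 6 min
Thu: 09:31–19:38 = 10 h 7 min; less 30 min break → 9 h 37 min
Fri: 05:48–16:42 = 10 h 54 min; less 30 min break → 10 h 24 min
Total worked: 47 h 4 min = 47.07 h.
Threshold 37.5 h → overtime 9 h 34 min, regular 37 h 30 min.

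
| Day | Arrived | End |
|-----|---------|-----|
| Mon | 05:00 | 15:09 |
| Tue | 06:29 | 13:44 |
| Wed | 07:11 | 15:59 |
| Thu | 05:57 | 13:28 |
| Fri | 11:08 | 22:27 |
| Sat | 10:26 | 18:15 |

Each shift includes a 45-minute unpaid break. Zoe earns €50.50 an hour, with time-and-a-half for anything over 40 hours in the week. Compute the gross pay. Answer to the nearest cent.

€2652.51

Mon: 05:00–15:09 = 10 h 9 min; less 45 min break → 9 h 24 min
Tue: 06:29–13:44 = 7 h 15 min; less 45 min break → 6 h 30 min
Wed: 07:11–15:59 = 8 h 48 min; less 45 min break → 8 h 3 min
Thu: 05:57–13:28 = 7 h 31 min; less 45 min break → 6 h 46 min
Fri: 11:08–22:27 = 11 h 19 min; less 45 min break → 10 h 34 min
Sat: 10:26–18:15 = 7 h 49 min; less 45 min break → 7 h 4 min
Total worked: 48 h 21 min = 2901 min.
Regular 40 h 0 min = 2400 min at €50.50/h; overtime 8 h 21 min = 501 min at €75.75/h.
Pay = (2400 × €50.50 + 501 × €75.75) ÷ 60 = €2652.51.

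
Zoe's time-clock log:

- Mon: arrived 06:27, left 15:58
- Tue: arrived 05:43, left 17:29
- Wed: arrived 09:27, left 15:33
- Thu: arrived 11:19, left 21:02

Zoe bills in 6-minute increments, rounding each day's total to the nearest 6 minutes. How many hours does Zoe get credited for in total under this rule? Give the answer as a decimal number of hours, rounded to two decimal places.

37.10 hours

Mon: 06:27–15:58 = 9 h 31 min → rounds to 9 h 30 min
Tue: 05:43–17:29 = 11 h 46 min → rounds to 11 h 48 min
Wed: 09:27–15:33 = 6 h 6 min → rounds to 6 h 6 min
Thu: 11:19–21:02 = 9 h 43 min → rounds to 9 h 42 min
Total credited: 37 h 6 min.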